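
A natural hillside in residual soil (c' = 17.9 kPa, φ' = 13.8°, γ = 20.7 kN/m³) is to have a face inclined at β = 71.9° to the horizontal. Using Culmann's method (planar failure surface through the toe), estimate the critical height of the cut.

H_c = 6.77 m

Culmann's analysis gives the critical failure plane at α_cr = (β + φ')/2 = (71.9 + 13.8)/2 = 42.9°, and the critical height
H_c = (4c'/γ) · sinβ cosφ' / [1 − cos(β − φ')]
    = (4·17.9/20.7) · sin71.9°·cos13.8° / [1 − cos(58.1°)]
    = 3.459 · 0.9505·0.9711 / [1 − 0.5284]
    = 3.459 · 0.9231 / 0.4716
    = 6.77 m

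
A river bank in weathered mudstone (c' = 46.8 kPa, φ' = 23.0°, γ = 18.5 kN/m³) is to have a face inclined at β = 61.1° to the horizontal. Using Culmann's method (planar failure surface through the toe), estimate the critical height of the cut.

H_c = 38.27 m

Culmann's analysis gives the critical failure plane at α_cr = (β + φ')/2 = (61.1 + 23.0)/2 = 42.0°, and the critical height
H_c = (4c'/γ) · sinβ cosφ' / [1 − cos(β − φ')]
    = (4·46.8/18.5) · sin61.1°·cos23.0° / [1 − cos(38.1°)]
    = 10.119 · 0.8755·0.9205 / [1 − 0.7869]
    = 10.119 · 0.8059 / 0.2131
    = 38.27 m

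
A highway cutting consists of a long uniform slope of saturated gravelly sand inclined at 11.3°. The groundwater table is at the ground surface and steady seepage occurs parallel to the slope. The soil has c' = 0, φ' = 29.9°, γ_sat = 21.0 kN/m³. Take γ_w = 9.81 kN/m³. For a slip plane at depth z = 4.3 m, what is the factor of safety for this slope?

With seepage parallel to the slope and the water table at the surface, the effective normal stress on the slip plane uses the buoyant unit weight γ' = γ_sat − γ_w while the driving shear stress uses γ_sat:
FS = [c' + γ' z cos²β tanφ'] / [γ_sat z sinβ cosβ]
(For c' = 0 this reduces to FS = (γ'/γ_sat)·tanφ'/tanβ.)
γ' = 21.0 − 9.81 = 11.19 kN/m³
Numerator = 0.0 + 11.19·4.3·cos²11.3°·tan29.9° = 0.0 + 11.19·4.3·0.9616·0.5750 = 26.606 kPa
Denominator = 21.0·4.3·sin11.3°·cos11.3° = 21.0·4.3·0.1959·0.9806 = 17.351 kPa
FS = 26.606 / 17.351 = 1.533

FS = 1.53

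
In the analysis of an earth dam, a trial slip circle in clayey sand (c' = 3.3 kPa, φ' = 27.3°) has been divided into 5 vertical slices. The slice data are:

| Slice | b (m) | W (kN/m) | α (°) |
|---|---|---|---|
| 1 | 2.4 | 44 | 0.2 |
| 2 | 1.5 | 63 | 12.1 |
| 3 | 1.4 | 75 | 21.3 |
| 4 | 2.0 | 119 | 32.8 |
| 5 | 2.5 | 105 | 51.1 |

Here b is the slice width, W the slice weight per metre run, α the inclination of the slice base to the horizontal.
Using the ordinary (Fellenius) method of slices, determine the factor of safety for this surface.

Ordinary method of slices: FS = Σ[c'·Δl_i + (W_i cosα_i)·tanφ'] / Σ W_i sinα_i, with Δl_i = b_i / cosα_i.
Slice 1: Δl = 2.4/cos0.2° = 2.400 m; N'_1 = 44·cos0.2° = 44.0; c'Δl = 7.92; W sinα = 0.2
Slice 2: Δl = 1.5/cos12.1° = 1.534 m; N'_2 = 63·cos12.1° = 61.6; c'Δl = 5.06; W sinα = 13.2
Slice 3: Δl = 1.4/cos21.3° = 1.503 m; N'_3 = 75·cos21.3° = 69.9; c'Δl = 4.96; W sinα = 27.2
Slice 4: Δl = 2.0/cos32.8° = 2.379 m; N'_4 = 119·cos32.8° = 100.0; c'Δl = 7.85; W sinα = 64.5
Slice 5: Δl = 2.5/cos51.1° = 3.981 m; N'_5 = 105·cos51.1° = 65.9; c'Δl = 13.14; W sinα = 81.7
Σc'Δl = 38.9 kN/m; ΣN' = 341.4 kN/m; ΣW sinα = 186.8 kN/m
Resisting = 38.9 + 341.4·tan27.3° = 38.9 + 176.2 = 215.2 kN/m
FS = 215.2 / 186.8 = 1.152

FS = 1.15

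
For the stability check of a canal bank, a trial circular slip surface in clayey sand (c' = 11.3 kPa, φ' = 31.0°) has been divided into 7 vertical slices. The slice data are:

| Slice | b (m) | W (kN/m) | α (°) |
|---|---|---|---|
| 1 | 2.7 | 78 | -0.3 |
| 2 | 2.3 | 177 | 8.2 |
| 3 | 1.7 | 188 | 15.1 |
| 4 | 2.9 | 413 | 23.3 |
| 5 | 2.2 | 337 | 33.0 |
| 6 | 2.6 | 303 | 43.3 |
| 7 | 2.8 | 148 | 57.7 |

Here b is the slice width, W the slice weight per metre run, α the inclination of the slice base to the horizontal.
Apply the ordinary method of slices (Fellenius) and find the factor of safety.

Ordinary method of slices: FS = Σ[c'·Δl_i + (W_i cosα_i)·tanφ'] / Σ W_i sinα_i, with Δl_i = b_i / cosα_i.
Slice 1: Δl = 2.7/cos(-0.3°) = 2.700 m; N'_1 = 78·cos(-0.3°) = 78.0; c'Δl = 30.51; W sinα = -0.4
Slice 2: Δl = 2.3/cos8.2° = 2.324 m; N'_2 = 177·cos8.2° = 175.2; c'Δl = 26.26; W sinα = 25.2
Slice 3: Δl = 1.7/cos15.1° = 1.761 m; N'_3 = 188·cos15.1° = 181.5; c'Δl = 19.90; W sinα = 49.0
Slice 4: Δl = 2.9/cos23.3° = 3.158 m; N'_4 = 413·cos23.3° = 379.3; c'Δl = 35.68; W sinα = 163.4
Slice 5: Δl = 2.2/cos33.0° = 2.623 m; N'_5 = 337·cos33.0° = 282.6; c'Δl = 29.64; W sinα = 183.5
Slice 6: Δl = 2.6/cos43.3° = 3.573 m; N'_6 = 303·cos43.3° = 220.5; c'Δl = 40.37; W sinα = 207.8
Slice 7: Δl = 2.8/cos57.7° = 5.240 m; N'_7 = 148·cos57.7° = 79.1; c'Δl = 59.21; W sinα = 125.1
Σc'Δl = 241.6 kN/m; ΣN' = 1396.2 kN/m; ΣW sinα = 753.6 kN/m
Resisting = 241.6 + 1396.2·tan31.0° = 241.6 + 839.0 = 1080.5 kN/m
FS = 1080.5 / 753.6 = 1.434

FS = 1.43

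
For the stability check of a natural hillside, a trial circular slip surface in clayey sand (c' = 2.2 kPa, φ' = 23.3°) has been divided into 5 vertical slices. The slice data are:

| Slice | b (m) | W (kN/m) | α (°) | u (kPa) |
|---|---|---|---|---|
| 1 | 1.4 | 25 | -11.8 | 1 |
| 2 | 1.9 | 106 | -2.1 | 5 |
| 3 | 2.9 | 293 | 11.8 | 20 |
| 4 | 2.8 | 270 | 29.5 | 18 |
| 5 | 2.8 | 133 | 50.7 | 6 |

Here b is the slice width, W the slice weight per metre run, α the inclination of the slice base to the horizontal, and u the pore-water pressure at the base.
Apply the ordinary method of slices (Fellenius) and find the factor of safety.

FS = 0.98

Ordinary method of slices: FS = Σ[c'·Δl_i + (W_i cosα_i − u_i·Δl_i)·tanφ'] / Σ W_i sinα_i, with Δl_i = b_i / cosα_i.
Slice 1: Δl = 1.4/cos(-11.8°) = 1.430 m; N'_1 = 25·cos(-11.8°) − 1·1.430 = 23.0; c'Δl = 3.15; W sinα = -5.1
Slice 2: Δl = 1.9/cos(-2.1°) = 1.901 m; N'_2 = 106·cos(-2.1°) − 5·1.901 = 96.4; c'Δl = 4.18; W sinα = -3.9
Slice 3: Δl = 2.9/cos11.8° = 2.963 m; N'_3 = 293·cos11.8° − 20·2.963 = 227.6; c'Δl = 6.52; W sinα = 59.9
Slice 4: Δl = 2.8/cos29.5° = 3.217 m; N'_4 = 270·cos29.5° − 18·3.217 = 177.1; c'Δl = 7.08; W sinα = 133.0
Slice 5: Δl = 2.8/cos50.7° = 4.421 m; N'_5 = 133·cos50.7° − 6·4.421 = 57.7; c'Δl = 9.73; W sinα = 102.9
Σc'Δl = 30.7 kN/m; ΣN' = 581.8 kN/m; ΣW sinα = 286.8 kN/m
Resisting = 30.7 + 581.8·tan23.3° = 30.7 + 250.6 = 281.2 kN/m
FS = 281.2 / 286.8 = 0.981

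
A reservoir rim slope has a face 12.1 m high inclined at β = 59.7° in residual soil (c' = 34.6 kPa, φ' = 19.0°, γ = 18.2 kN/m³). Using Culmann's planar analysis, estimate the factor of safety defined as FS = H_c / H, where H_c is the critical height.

H_c = (4c'/γ) · sinβ cosφ' / [1 − cos(β − φ')]
    = (4·34.6/18.2) · sin59.7°·cos19.0° / [1 − cos40.7°]
    = 7.604 · 0.8164 / 0.2419 = 25.67 m
FS = H_c / H = 25.67 / 12.1 = 2.121

FS = 2.12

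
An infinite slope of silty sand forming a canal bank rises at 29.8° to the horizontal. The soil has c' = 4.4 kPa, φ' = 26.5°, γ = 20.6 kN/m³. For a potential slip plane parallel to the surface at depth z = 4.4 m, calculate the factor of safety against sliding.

For an infinite slope with a slip plane parallel to the surface (no pore pressure): FS = [c' + γz cos²β tanφ'] / [γz sinβ cosβ].
γz = 20.6·4.4 = 90.64 kN/m²
Numerator = 4.4 + 90.64·cos²29.8°·tan26.5° = 4.4 + 90.64·0.7530·0.4986 = 38.430 kPa
Denominator = 90.64·sin29.8°·cos29.8° = 90.64·0.4970·0.8678 = 39.089 kPa
FS = 38.430 / 39.089 = 0.983

FS = 0.98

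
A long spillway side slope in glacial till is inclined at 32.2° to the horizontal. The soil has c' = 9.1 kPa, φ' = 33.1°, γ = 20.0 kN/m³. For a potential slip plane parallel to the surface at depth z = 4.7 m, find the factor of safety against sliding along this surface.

FS = 1.25

For an infinite slope with a slip plane parallel to the surface (no pore pressure): FS = [c' + γz cos²β tanφ'] / [γz sinβ cosβ].
γz = 20.0·4.7 = 94.00 kN/m²
Numerator = 9.1 + 94.00·cos²32.2°·tan33.1° = 9.1 + 94.00·0.7160·0.6519 = 52.978 kPa
Denominator = 94.00·sin32.2°·cos32.2° = 94.00·0.5329·0.8462 = 42.386 kPa
FS = 52.978 / 42.386 = 1.250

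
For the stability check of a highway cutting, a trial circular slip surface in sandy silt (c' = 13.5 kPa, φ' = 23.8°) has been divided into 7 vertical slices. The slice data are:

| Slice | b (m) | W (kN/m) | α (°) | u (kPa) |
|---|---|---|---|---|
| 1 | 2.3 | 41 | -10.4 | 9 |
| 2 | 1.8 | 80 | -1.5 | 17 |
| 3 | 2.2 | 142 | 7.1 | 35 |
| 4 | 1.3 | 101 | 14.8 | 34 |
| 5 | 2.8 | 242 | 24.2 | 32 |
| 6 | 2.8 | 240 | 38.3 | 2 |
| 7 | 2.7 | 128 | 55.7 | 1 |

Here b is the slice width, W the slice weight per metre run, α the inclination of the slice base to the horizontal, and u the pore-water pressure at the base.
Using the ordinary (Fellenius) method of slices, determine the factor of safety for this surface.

Ordinary method of slices: FS = Σ[c'·Δl_i + (W_i cosα_i − u_i·Δl_i)·tanφ'] / Σ W_i sinα_i, with Δl_i = b_i / cosα_i.
Slice 1: Δl = 2.3/cos(-10.4°) = 2.338 m; N'_1 = 41·cos(-10.4°) − 9·2.338 = 19.3; c'Δl = 31.57; W sinα = -7.4
Slice 2: Δl = 1.8/cos(-1.5°) = 1.801 m; N'_2 = 80·cos(-1.5°) − 17·1.801 = 49.4; c'Δl = 24.31; W sinα = -2.1
Slice 3: Δl = 2.2/cos7.1° = 2.217 m; N'_3 = 142·cos7.1° − 35·2.217 = 63.3; c'Δl = 29.93; W sinα = 17.6
Slice 4: Δl = 1.3/cos14.8° = 1.345 m; N'_4 = 101·cos14.8° − 34·1.345 = 51.9; c'Δl = 18.15; W sinα = 25.8
Slice 5: Δl = 2.8/cos24.2° = 3.070 m; N'_5 = 242·cos24.2° − 32·3.070 = 122.5; c'Δl = 41.44; W sinα = 99.2
Slice 6: Δl = 2.8/cos38.3° = 3.568 m; N'_6 = 240·cos38.3° − 2·3.568 = 181.2; c'Δl = 48.17; W sinα = 148.7
Slice 7: Δl = 2.7/cos55.7° = 4.791 m; N'_7 = 128·cos55.7° − 1·4.791 = 67.3; c'Δl = 64.68; W sinα = 105.7
Σc'Δl = 258.2 kN/m; ΣN' = 554.9 kN/m; ΣW sinα = 387.5 kN/m
Resisting = 258.2 + 554.9·tan23.8° = 258.2 + 244.8 = 503.0 kN/m
FS = 503.0 / 387.5 = 1.298

FS = 1.30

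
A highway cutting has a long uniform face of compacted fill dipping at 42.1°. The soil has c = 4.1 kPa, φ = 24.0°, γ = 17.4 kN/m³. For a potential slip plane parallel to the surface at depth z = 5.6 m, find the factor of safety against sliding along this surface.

FS = 0.58

For an infinite slope with a slip plane parallel to the surface (no pore pressure): FS = [c + γz cos²β tanφ] / [γz sinβ cosβ].
γz = 17.4·5.6 = 97.44 kN/m²
Numerator = 4.1 + 97.44·cos²42.1°·tan24.0° = 4.1 + 97.44·0.5505·0.4452 = 27.984 kPa
Denominator = 97.44·sin42.1°·cos42.1° = 97.44·0.6704·0.7420 = 48.471 kPa
FS = 27.984 / 48.471 = 0.577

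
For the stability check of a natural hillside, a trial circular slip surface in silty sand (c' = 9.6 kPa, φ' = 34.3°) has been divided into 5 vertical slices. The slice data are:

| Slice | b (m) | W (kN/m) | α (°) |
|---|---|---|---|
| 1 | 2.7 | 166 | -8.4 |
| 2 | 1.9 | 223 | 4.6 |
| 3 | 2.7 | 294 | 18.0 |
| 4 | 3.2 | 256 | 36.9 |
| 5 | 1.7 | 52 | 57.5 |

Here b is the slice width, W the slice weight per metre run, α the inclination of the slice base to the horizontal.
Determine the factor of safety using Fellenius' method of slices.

Ordinary method of slices: FS = Σ[c'·Δl_i + (W_i cosα_i)·tanφ'] / Σ W_i sinα_i, with Δl_i = b_i / cosα_i.
Slice 1: Δl = 2.7/cos(-8.4°) = 2.729 m; N'_1 = 166·cos(-8.4°) = 164.2; c'Δl = 26.20; W sinα = -24.2
Slice 2: Δl = 1.9/cos4.6° = 1.906 m; N'_2 = 223·cos4.6° = 222.3; c'Δl = 18.30; W sinα = 17.9
Slice 3: Δl = 2.7/cos18.0° = 2.839 m; N'_3 = 294·cos18.0° = 279.6; c'Δl = 27.25; W sinα = 90.9
Slice 4: Δl = 3.2/cos36.9° = 4.002 m; N'_4 = 256·cos36.9° = 204.7; c'Δl = 38.42; W sinα = 153.7
Slice 5: Δl = 1.7/cos57.5° = 3.164 m; N'_5 = 52·cos57.5° = 27.9; c'Δl = 30.37; W sinα = 43.9
Σc'Δl = 140.5 kN/m; ΣN' = 898.8 kN/m; ΣW sinα = 282.0 kN/m
Resisting = 140.5 + 898.8·tan34.3° = 140.5 + 613.1 = 753.6 kN/m
FS = 753.6 / 282.0 = 2.672

FS = 2.67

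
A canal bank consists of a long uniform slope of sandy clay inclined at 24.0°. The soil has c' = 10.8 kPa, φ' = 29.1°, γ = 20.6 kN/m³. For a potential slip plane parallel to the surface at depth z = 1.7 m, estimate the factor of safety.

FS = 2.08

For an infinite slope with a slip plane parallel to the surface (no pore pressure): FS = [c' + γz cos²β tanφ'] / [γz sinβ cosβ].
γz = 20.6·1.7 = 35.02 kN/m²
Numerator = 10.8 + 35.02·cos²24.0°·tan29.1° = 10.8 + 35.02·0.8346·0.5566 = 27.067 kPa
Denominator = 35.02·sin24.0°·cos24.0° = 35.02·0.4067·0.9135 = 13.012 kPa
FS = 27.067 / 13.012 = 2.080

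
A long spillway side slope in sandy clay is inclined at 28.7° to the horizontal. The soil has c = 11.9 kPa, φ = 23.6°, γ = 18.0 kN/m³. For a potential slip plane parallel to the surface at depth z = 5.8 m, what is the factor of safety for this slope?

For an infinite slope with a slip plane parallel to the surface (no pore pressure): FS = [c + γz cos²β tanφ] / [γz sinβ cosβ].
γz = 18.0·5.8 = 104.40 kN/m²
Numerator = 11.9 + 104.40·cos²28.7°·tan23.6° = 11.9 + 104.40·0.7694·0.4369 = 46.993 kPa
Denominator = 104.40·sin28.7°·cos28.7° = 104.40·0.4802·0.8771 = 43.976 kPa
FS = 46.993 / 43.976 = 1.069

FS = 1.07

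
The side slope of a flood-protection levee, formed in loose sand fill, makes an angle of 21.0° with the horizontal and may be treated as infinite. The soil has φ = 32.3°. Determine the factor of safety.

FS = 1.65

For a dry cohesionless infinite slope the factor of safety is FS = tanφ / tanβ.
FS = tan32.3° / tan21.0° = 0.6322 / 0.3839 = 1.647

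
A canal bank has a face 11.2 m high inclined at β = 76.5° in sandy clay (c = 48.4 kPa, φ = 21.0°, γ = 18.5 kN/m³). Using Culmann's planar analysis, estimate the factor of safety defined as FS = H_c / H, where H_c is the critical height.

FS = 1.96

H_c = (4c/γ) · sinβ cosφ / [1 − cos(β − φ)]
    = (4·48.4/18.5) · sin76.5°·cos21.0° / [1 − cos55.5°]
    = 10.465 · 0.9078 / 0.4336 = 21.91 m
FS = H_c / H = 21.91 / 11.2 = 1.956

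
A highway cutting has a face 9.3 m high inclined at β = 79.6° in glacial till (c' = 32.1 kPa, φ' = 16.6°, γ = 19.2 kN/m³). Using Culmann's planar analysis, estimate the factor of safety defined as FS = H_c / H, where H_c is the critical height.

H_c = (4c'/γ) · sinβ cosφ' / [1 − cos(β − φ')]
    = (4·32.1/19.2) · sin79.6°·cos16.6° / [1 − cos63.0°]
    = 6.688 · 0.9426 / 0.5460 = 11.54 m
FS = H_c / H = 11.54 / 9.3 = 1.241

FS = 1.24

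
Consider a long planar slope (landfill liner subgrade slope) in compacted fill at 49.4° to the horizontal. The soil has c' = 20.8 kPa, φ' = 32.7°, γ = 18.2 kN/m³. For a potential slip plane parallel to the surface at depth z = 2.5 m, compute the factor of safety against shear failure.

FS = 1.48

For an infinite slope with a slip plane parallel to the surface (no pore pressure): FS = [c' + γz cos²β tanφ'] / [γz sinβ cosβ].
γz = 18.2·2.5 = 45.50 kN/m²
Numerator = 20.8 + 45.50·cos²49.4°·tan32.7° = 20.8 + 45.50·0.4235·0.6420 = 33.171 kPa
Denominator = 45.50·sin49.4°·cos49.4° = 45.50·0.7593·0.6508 = 22.482 kPa
FS = 33.171 / 22.482 = 1.475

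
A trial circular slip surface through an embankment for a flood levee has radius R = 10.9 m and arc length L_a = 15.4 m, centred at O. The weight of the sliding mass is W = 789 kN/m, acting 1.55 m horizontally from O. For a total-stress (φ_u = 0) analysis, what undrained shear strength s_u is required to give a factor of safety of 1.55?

FS = s_u·L_a·R / (W·d), so s_u = FS·W·d / (L_a·R).
s_u = 1.55·789·1.55 / (15.40·10.9) = 1895.6 / 167.86 = 11.29 kPa

s_u = 11.3 kPa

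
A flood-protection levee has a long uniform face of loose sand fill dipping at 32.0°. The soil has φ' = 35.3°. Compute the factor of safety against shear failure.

FS = 1.13

For a dry cohesionless infinite slope the factor of safety is FS = tanφ' / tanβ.
FS = tan35.3° / tan32.0° = 0.7080 / 0.6249 = 1.133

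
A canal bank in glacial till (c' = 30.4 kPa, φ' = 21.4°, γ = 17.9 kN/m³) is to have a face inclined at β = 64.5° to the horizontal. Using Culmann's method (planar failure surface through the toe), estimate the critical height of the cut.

Culmann's analysis gives the critical failure plane at α_cr = (β + φ')/2 = (64.5 + 21.4)/2 = 43.0°, and the critical height
H_c = (4c'/γ) · sinβ cosφ' / [1 − cos(β − φ')]
    = (4·30.4/17.9) · sin64.5°·cos21.4° / [1 − cos(43.1°)]
    = 6.793 · 0.9026·0.9311 / [1 − 0.7302]
    = 6.793 · 0.8404 / 0.2698
    = 21.16 m

H_c = 21.16 m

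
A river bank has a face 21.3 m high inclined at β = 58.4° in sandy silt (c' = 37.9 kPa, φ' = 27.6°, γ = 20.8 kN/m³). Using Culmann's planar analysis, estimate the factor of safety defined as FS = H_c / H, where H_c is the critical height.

H_c = (4c'/γ) · sinβ cosφ' / [1 − cos(β − φ')]
    = (4·37.9/20.8) · sin58.4°·cos27.6° / [1 − cos30.8°]
    = 7.288 · 0.7548 / 0.1410 = 39.01 m
FS = H_c / H = 39.01 / 21.3 = 1.831

FS = 1.83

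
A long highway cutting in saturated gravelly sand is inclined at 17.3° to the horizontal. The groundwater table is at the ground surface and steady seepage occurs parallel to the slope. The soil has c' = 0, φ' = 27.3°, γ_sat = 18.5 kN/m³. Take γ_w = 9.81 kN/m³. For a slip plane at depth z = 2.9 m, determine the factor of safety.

FS = 0.78

With seepage parallel to the slope and the water table at the surface, the effective normal stress on the slip plane uses the buoyant unit weight γ' = γ_sat − γ_w while the driving shear stress uses γ_sat:
FS = [c' + γ' z cos²β tanφ'] / [γ_sat z sinβ cosβ]
(For c' = 0 this reduces to FS = (γ'/γ_sat)·tanφ'/tanβ.)
γ' = 18.5 − 9.81 = 8.69 kN/m³
Numerator = 0.0 + 8.69·2.9·cos²17.3°·tan27.3° = 0.0 + 8.69·2.9·0.9116·0.5161 = 11.857 kPa
Denominator = 18.5·2.9·sin17.3°·cos17.3° = 18.5·2.9·0.2974·0.9548 = 15.232 kPa
FS = 11.857 / 15.232 = 0.778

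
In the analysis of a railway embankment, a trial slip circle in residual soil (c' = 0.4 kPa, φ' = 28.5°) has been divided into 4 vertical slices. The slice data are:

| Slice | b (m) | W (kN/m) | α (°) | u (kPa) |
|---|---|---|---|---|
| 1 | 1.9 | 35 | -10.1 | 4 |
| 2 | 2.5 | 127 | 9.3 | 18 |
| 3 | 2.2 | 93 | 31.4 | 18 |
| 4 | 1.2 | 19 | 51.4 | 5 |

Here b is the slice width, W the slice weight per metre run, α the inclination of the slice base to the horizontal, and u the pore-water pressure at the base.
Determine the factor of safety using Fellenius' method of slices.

FS = 1.04

Ordinary method of slices: FS = Σ[c'·Δl_i + (W_i cosα_i − u_i·Δl_i)·tanφ'] / Σ W_i sinα_i, with Δl_i = b_i / cosα_i.
Slice 1: Δl = 1.9/cos(-10.1°) = 1.930 m; N'_1 = 35·cos(-10.1°) − 4·1.930 = 26.7; c'Δl = 0.77; W sinα = -6.1
Slice 2: Δl = 2.5/cos9.3° = 2.533 m; N'_2 = 127·cos9.3° − 18·2.533 = 79.7; c'Δl = 1.01; W sinα = 20.5
Slice 3: Δl = 2.2/cos31.4° = 2.577 m; N'_3 = 93·cos31.4° − 18·2.577 = 33.0; c'Δl = 1.03; W sinα = 48.5
Slice 4: Δl = 1.2/cos51.4° = 1.923 m; N'_4 = 19·cos51.4° − 5·1.923 = 2.2; c'Δl = 0.77; W sinα = 14.8
Σc'Δl = 3.6 kN/m; ΣN' = 141.7 kN/m; ΣW sinα = 77.7 kN/m
Resisting = 3.6 + 141.7·tan28.5° = 3.6 + 76.9 = 80.5 kN/m
FS = 80.5 / 77.7 = 1.036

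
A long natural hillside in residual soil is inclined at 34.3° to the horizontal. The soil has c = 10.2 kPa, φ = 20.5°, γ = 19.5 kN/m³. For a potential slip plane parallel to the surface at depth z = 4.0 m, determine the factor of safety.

FS = 0.83

For an infinite slope with a slip plane parallel to the surface (no pore pressure): FS = [c + γz cos²β tanφ] / [γz sinβ cosβ].
γz = 19.5·4.0 = 78.00 kN/m²
Numerator = 10.2 + 78.00·cos²34.3°·tan20.5° = 10.2 + 78.00·0.6824·0.3739 = 30.102 kPa
Denominator = 78.00·sin34.3°·cos34.3° = 78.00·0.5635·0.8261 = 36.311 kPa
FS = 30.102 / 36.311 = 0.829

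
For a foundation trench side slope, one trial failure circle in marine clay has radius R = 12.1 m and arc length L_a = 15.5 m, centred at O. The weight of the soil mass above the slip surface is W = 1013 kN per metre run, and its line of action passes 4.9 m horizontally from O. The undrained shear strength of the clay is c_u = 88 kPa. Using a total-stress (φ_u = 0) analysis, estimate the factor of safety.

Taking moments about the centre O, the resisting moment is provided by the undrained shear strength acting along the arc:
M_R = c_u·L_a·R = 88·15.50·12.1 = 16504.4 kN·m/m
M_D = W·d = 1013·4.9 = 4963.7 kN·m/m
FS = M_R / M_D = 16504.4 / 4963.7 = 3.325

FS = 3.33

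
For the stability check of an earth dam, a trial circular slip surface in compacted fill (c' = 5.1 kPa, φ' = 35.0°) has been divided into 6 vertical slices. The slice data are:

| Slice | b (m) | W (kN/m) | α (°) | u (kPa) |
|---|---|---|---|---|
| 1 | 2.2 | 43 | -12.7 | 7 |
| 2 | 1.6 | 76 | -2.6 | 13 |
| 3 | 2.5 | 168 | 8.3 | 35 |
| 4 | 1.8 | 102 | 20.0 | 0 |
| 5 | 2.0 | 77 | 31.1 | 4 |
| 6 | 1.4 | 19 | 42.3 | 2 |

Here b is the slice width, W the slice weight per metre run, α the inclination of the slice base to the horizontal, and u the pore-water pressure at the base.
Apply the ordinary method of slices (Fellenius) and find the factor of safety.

Ordinary method of slices: FS = Σ[c'·Δl_i + (W_i cosα_i − u_i·Δl_i)·tanφ'] / Σ W_i sinα_i, with Δl_i = b_i / cosα_i.
Slice 1: Δl = 2.2/cos(-12.7°) = 2.255 m; N'_1 = 43·cos(-12.7°) − 7·2.255 = 26.2; c'Δl = 11.50; W sinα = -9.5
Slice 2: Δl = 1.6/cos(-2.6°) = 1.602 m; N'_2 = 76·cos(-2.6°) − 13·1.602 = 55.1; c'Δl = 8.17; W sinα = -3.4
Slice 3: Δl = 2.5/cos8.3° = 2.526 m; N'_3 = 168·cos8.3° − 35·2.526 = 77.8; c'Δl = 12.88; W sinα = 24.3
Slice 4: Δl = 1.8/cos20.0° = 1.916 m; N'_4 = 102·cos20.0° − 0·1.916 = 95.8; c'Δl = 9.77; W sinα = 34.9
Slice 5: Δl = 2.0/cos31.1° = 2.336 m; N'_5 = 77·cos31.1° − 4·2.336 = 56.6; c'Δl = 11.91; W sinα = 39.8
Slice 6: Δl = 1.4/cos42.3° = 1.893 m; N'_6 = 19·cos42.3° − 2·1.893 = 10.3; c'Δl = 9.65; W sinα = 12.8
Σc'Δl = 63.9 kN/m; ΣN' = 321.8 kN/m; ΣW sinα = 98.8 kN/m
Resisting = 63.9 + 321.8·tan35.0° = 63.9 + 225.3 = 289.2 kN/m
FS = 289.2 / 98.8 = 2.927

FS = 2.93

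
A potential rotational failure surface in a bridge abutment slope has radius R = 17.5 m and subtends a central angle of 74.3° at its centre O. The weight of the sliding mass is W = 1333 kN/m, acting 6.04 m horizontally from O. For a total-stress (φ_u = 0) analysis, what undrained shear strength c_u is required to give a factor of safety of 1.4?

FS = c_u·L_a·R / (W·d), so c_u = FS·W·d / (L_a·R).
Arc length L_a = R·θ = 17.5·(74.3°·π/180) = 17.5·1.2968 = 22.69 m
c_u = 1.4·1333·6.04 / (22.69·17.5) = 11271.8 / 397.14 = 28.38 kPa

c_u = 28.4 kPa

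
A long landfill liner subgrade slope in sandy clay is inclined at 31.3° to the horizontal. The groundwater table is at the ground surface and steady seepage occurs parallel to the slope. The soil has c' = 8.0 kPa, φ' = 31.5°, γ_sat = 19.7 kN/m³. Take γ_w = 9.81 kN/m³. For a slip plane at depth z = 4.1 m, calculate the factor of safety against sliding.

With seepage parallel to the slope and the water table at the surface, the effective normal stress on the slip plane uses the buoyant unit weight γ' = γ_sat − γ_w while the driving shear stress uses γ_sat:
FS = [c' + γ' z cos²β tanφ'] / [γ_sat z sinβ cosβ]
γ' = 19.7 − 9.81 = 9.89 kN/m³
Numerator = 8.0 + 9.89·4.1·cos²31.3°·tan31.5° = 8.0 + 9.89·4.1·0.7301·0.6128 = 26.142 kPa
Denominator = 19.7·4.1·sin31.3°·cos31.3° = 19.7·4.1·0.5195·0.8545 = 35.854 kPa
FS = 26.142 / 35.854 = 0.729

FS = 0.73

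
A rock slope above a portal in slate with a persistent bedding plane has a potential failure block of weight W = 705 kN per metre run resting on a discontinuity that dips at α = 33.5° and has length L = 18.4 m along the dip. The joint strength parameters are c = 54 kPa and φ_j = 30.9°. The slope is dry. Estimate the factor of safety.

FS = 3.46

Resolving the block weight along and normal to the plane and applying the Mohr–Coulomb strength on the joint:
N' = W cosα = 705·cos33.5° = 587.9 kN/m
Driving force T = W sinα = 705·sin33.5° = 389.1 kN/m
Resisting force R = c·L + N'·tanφ_j = 54·18.4 + 587.9·tan30.9° = 993.6 + 351.8 = 1345.4 kN/m
FS = R / T = 1345.4 / 389.1 = 3.458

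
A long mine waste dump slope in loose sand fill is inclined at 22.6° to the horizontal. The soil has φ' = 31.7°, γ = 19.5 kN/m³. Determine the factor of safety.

For a dry cohesionless infinite slope the factor of safety is FS = tanφ' / tanβ.
FS = tan31.7° / tan22.6° = 0.6176 / 0.4163 = 1.484

FS = 1.48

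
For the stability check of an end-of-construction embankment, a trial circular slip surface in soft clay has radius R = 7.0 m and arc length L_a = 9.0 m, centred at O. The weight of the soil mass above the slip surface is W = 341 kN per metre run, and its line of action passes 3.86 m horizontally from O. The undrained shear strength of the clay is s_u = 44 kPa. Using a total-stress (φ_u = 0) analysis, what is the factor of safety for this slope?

FS = 2.11

Taking moments about the centre O, the resisting moment is provided by the undrained shear strength acting along the arc:
M_R = s_u·L_a·R = 44·9.00·7.0 = 2772.0 kN·m/m
M_D = W·d = 341·3.86 = 1316.3 kN·m/m
FS = M_R / M_D = 2772.0 / 1316.3 = 2.106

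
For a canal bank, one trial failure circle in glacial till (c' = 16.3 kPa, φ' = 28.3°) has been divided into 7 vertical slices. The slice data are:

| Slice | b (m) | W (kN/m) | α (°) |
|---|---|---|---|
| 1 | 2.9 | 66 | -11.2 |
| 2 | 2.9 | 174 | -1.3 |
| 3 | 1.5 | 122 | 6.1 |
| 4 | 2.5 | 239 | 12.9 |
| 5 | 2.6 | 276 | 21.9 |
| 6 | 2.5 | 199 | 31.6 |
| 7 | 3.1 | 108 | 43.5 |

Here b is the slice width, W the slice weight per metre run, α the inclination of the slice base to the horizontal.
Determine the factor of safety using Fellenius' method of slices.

Ordinary method of slices: FS = Σ[c'·Δl_i + (W_i cosα_i)·tanφ'] / Σ W_i sinα_i, with Δl_i = b_i / cosα_i.
Slice 1: Δl = 2.9/cos(-11.2°) = 2.956 m; N'_1 = 66·cos(-11.2°) = 64.7; c'Δl = 48.19; W sinα = -12.8
Slice 2: Δl = 2.9/cos(-1.3°) = 2.901 m; N'_2 = 174·cos(-1.3°) = 174.0; c'Δl = 47.28; W sinα = -3.9
Slice 3: Δl = 1.5/cos6.1° = 1.509 m; N'_3 = 122·cos6.1° = 121.3; c'Δl = 24.59; W sinα = 13.0
Slice 4: Δl = 2.5/cos12.9° = 2.565 m; N'_4 = 239·cos12.9° = 233.0; c'Δl = 41.81; W sinα = 53.4
Slice 5: Δl = 2.6/cos21.9° = 2.802 m; N'_5 = 276·cos21.9° = 256.1; c'Δl = 45.68; W sinα = 102.9
Slice 6: Δl = 2.5/cos31.6° = 2.935 m; N'_6 = 199·cos31.6° = 169.5; c'Δl = 47.84; W sinα = 104.3
Slice 7: Δl = 3.1/cos43.5° = 4.274 m; N'_7 = 108·cos43.5° = 78.3; c'Δl = 69.66; W sinα = 74.3
Σc'Δl = 325.0 kN/m; ΣN' = 1096.9 kN/m; ΣW sinα = 331.1 kN/m
Resisting = 325.0 + 1096.9·tan28.3° = 325.0 + 590.6 = 915.7 kN/m
FS = 915.7 / 331.1 = 2.765

FS = 2.77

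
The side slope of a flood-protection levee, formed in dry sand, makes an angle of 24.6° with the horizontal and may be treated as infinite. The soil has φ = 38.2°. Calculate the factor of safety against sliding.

FS = 1.72

For a dry cohesionless infinite slope the factor of safety is FS = tanφ / tanβ.
FS = tan38.2° / tan24.6° = 0.7869 / 0.4578 = 1.719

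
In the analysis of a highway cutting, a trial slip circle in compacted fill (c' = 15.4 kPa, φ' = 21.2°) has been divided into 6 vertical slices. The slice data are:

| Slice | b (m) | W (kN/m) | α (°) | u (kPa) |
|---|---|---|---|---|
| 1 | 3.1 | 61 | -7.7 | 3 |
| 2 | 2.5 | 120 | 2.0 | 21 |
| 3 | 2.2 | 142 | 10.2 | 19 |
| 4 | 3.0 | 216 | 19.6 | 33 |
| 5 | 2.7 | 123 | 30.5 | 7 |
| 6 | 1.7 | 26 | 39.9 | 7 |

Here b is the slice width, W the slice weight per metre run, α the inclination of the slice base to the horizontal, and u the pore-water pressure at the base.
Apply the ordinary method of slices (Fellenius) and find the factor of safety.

Ordinary method of slices: FS = Σ[c'·Δl_i + (W_i cosα_i − u_i·Δl_i)·tanφ'] / Σ W_i sinα_i, with Δl_i = b_i / cosα_i.
Slice 1: Δl = 3.1/cos(-7.7°) = 3.128 m; N'_1 = 61·cos(-7.7°) − 3·3.128 = 51.1; c'Δl = 48.17; W sinα = -8.2
Slice 2: Δl = 2.5/cos2.0° = 2.502 m; N'_2 = 120·cos2.0° − 21·2.502 = 67.4; c'Δl = 38.52; W sinα = 4.2
Slice 3: Δl = 2.2/cos10.2° = 2.235 m; N'_3 = 142·cos10.2° − 19·2.235 = 97.3; c'Δl = 34.42; W sinα = 25.1
Slice 4: Δl = 3.0/cos19.6° = 3.185 m; N'_4 = 216·cos19.6° − 33·3.185 = 98.4; c'Δl = 49.04; W sinα = 72.5
Slice 5: Δl = 2.7/cos30.5° = 3.134 m; N'_5 = 123·cos30.5° − 7·3.134 = 84.0; c'Δl = 48.26; W sinα = 62.4
Slice 6: Δl = 1.7/cos39.9° = 2.216 m; N'_6 = 26·cos39.9° − 7·2.216 = 4.4; c'Δl = 34.13; W sinα = 16.7
Σc'Δl = 252.5 kN/m; ΣN' = 402.6 kN/m; ΣW sinα = 172.7 kN/m
Resisting = 252.5 + 402.6·tan21.2° = 252.5 + 156.2 = 408.7 kN/m
FS = 408.7 / 172.7 = 2.366

FS = 2.37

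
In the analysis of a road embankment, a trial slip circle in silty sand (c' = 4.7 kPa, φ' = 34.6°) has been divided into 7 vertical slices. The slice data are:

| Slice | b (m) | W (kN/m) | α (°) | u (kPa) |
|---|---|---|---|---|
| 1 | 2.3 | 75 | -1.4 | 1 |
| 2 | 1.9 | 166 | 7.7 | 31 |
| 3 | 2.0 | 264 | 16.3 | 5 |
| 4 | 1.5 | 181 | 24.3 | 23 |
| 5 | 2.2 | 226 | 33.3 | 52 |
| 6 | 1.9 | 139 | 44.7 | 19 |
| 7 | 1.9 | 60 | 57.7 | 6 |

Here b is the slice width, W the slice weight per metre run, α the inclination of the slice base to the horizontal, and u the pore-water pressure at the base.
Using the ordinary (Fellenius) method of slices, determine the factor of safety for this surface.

FS = 1.21

Ordinary method of slices: FS = Σ[c'·Δl_i + (W_i cosα_i − u_i·Δl_i)·tanφ'] / Σ W_i sinα_i, with Δl_i = b_i / cosα_i.
Slice 1: Δl = 2.3/cos(-1.4°) = 2.301 m; N'_1 = 75·cos(-1.4°) − 1·2.301 = 72.7; c'Δl = 10.81; W sinα = -1.8
Slice 2: Δl = 1.9/cos7.7° = 1.917 m; N'_2 = 166·cos7.7° − 31·1.917 = 105.1; c'Δl = 9.01; W sinα = 22.2
Slice 3: Δl = 2.0/cos16.3° = 2.084 m; N'_3 = 264·cos16.3° − 5·2.084 = 243.0; c'Δl = 9.79; W sinα = 74.1
Slice 4: Δl = 1.5/cos24.3° = 1.646 m; N'_4 = 181·cos24.3° − 23·1.646 = 127.1; c'Δl = 7.74; W sinα = 74.5
Slice 5: Δl = 2.2/cos33.3° = 2.632 m; N'_5 = 226·cos33.3° − 52·2.632 = 52.0; c'Δl = 12.37; W sinα = 124.1
Slice 6: Δl = 1.9/cos44.7° = 2.673 m; N'_6 = 139·cos44.7° − 19·2.673 = 48.0; c'Δl = 12.56; W sinα = 97.8
Slice 7: Δl = 1.9/cos57.7° = 3.556 m; N'_7 = 60·cos57.7° − 6·3.556 = 10.7; c'Δl = 16.71; W sinα = 50.7
Σc'Δl = 79.0 kN/m; ΣN' = 658.6 kN/m; ΣW sinα = 441.6 kN/m
Resisting = 79.0 + 658.6·tan34.6° = 79.0 + 454.3 = 533.3 kN/m
FS = 533.3 / 441.6 = 1.208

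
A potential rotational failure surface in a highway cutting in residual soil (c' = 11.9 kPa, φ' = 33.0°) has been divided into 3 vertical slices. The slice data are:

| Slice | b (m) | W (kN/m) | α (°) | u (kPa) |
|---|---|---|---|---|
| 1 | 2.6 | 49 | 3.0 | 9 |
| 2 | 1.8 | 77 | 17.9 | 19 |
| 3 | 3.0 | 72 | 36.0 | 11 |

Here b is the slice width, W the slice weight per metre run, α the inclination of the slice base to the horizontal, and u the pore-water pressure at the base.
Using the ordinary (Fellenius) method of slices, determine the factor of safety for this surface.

FS = 2.18

Ordinary method of slices: FS = Σ[c'·Δl_i + (W_i cosα_i − u_i·Δl_i)·tanφ'] / Σ W_i sinα_i, with Δl_i = b_i / cosα_i.
Slice 1: Δl = 2.6/cos3.0° = 2.604 m; N'_1 = 49·cos3.0° − 9·2.604 = 25.5; c'Δl = 30.98; W sinα = 2.6
Slice 2: Δl = 1.8/cos17.9° = 1.892 m; N'_2 = 77·cos17.9° − 19·1.892 = 37.3; c'Δl = 22.51; W sinα = 23.7
Slice 3: Δl = 3.0/cos36.0° = 3.708 m; N'_3 = 72·cos36.0° − 11·3.708 = 17.5; c'Δl = 44.13; W sinα = 42.3
Σc'Δl = 97.6 kN/m; ΣN' = 80.3 kN/m; ΣW sinα = 68.6 kN/m
Resisting = 97.6 + 80.3·tan33.0° = 97.6 + 52.1 = 149.8 kN/m
FS = 149.8 / 68.6 = 2.185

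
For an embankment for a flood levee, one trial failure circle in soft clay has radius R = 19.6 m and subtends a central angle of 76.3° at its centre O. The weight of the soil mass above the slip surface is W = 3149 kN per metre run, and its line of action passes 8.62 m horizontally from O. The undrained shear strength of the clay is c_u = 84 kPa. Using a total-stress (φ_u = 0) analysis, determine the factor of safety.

FS = 1.58

Taking moments about the centre O, the resisting moment is provided by the undrained shear strength acting along the arc:
Arc length L_a = R·θ = 19.6·(76.3°·π/180) = 19.6·1.3317 = 26.10 m
M_R = c_u·L_a·R = 84·26.10·19.6 = 42972.8 kN·m/m
M_D = W·d = 3149·8.62 = 27144.4 kN·m/m
FS = M_R / M_D = 42972.8 / 27144.4 = 1.583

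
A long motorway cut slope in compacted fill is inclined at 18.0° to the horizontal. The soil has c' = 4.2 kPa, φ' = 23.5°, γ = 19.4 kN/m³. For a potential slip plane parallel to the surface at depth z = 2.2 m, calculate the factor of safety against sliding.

FS = 1.67

For an infinite slope with a slip plane parallel to the surface (no pore pressure): FS = [c' + γz cos²β tanφ'] / [γz sinβ cosβ].
γz = 19.4·2.2 = 42.68 kN/m²
Numerator = 4.2 + 42.68·cos²18.0°·tan23.5° = 4.2 + 42.68·0.9045·0.4348 = 20.986 kPa
Denominator = 42.68·sin18.0°·cos18.0° = 42.68·0.3090·0.9511 = 12.543 kPa
FS = 20.986 / 12.543 = 1.673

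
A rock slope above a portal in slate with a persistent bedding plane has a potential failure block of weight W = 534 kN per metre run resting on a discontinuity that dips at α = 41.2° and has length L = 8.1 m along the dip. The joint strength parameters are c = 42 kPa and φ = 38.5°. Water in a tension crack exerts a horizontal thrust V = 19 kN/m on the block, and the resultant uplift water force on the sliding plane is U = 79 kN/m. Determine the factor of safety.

FS = 1.60

Resolving the block weight along and normal to the plane and applying the Mohr–Coulomb strength on the joint:
N' = W cosα − U − V sinα = 534·cos41.2° − 79 − 19·sin41.2° = 310.3 kN/m
Driving force T = W sinα + V cosα = 534·sin41.2° + 19·cos41.2° = 366.0 kN/m
Resisting force R = c·L + N'·tanφ = 42·8.1 + 310.3·tan38.5° = 340.2 + 246.8 = 587.0 kN/m
FS = R / T = 587.0 / 366.0 = 1.604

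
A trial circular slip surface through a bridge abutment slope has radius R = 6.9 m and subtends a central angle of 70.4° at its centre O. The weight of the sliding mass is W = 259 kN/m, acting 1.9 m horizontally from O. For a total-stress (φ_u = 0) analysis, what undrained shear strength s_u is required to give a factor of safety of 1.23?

s_u = 10.3 kPa

FS = s_u·L_a·R / (W·d), so s_u = FS·W·d / (L_a·R).
Arc length L_a = R·θ = 6.9·(70.4°·π/180) = 6.9·1.2287 = 8.48 m
s_u = 1.23·259·1.9 / (8.48·6.9) = 605.3 / 58.50 = 10.35 kPa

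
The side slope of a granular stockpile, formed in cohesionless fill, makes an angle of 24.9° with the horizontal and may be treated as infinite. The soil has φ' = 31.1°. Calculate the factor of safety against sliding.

FS = 1.30

For a dry cohesionless infinite slope the factor of safety is FS = tanφ' / tanβ.
FS = tan31.1° / tan24.9° = 0.6032 / 0.4642 = 1.300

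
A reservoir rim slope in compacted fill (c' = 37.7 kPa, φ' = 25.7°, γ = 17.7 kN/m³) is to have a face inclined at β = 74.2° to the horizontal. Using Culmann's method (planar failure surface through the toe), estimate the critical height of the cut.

Culmann's analysis gives the critical failure plane at α_cr = (β + φ')/2 = (74.2 + 25.7)/2 = 50.0°, and the critical height
H_c = (4c'/γ) · sinβ cosφ' / [1 − cos(β − φ')]
    = (4·37.7/17.7) · sin74.2°·cos25.7° / [1 − cos(48.5°)]
    = 8.520 · 0.9622·0.9011 / [1 − 0.6626]
    = 8.520 · 0.8670 / 0.3374
    = 21.89 m

H_c = 21.89 m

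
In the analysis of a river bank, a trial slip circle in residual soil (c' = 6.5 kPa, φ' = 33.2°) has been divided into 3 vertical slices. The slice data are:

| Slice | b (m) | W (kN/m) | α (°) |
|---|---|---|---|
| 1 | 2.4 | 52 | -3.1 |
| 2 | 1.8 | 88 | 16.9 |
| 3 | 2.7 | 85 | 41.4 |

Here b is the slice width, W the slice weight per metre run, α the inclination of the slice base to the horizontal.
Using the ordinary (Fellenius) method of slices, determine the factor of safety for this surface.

FS = 2.30

Ordinary method of slices: FS = Σ[c'·Δl_i + (W_i cosα_i)·tanφ'] / Σ W_i sinα_i, with Δl_i = b_i / cosα_i.
Slice 1: Δl = 2.4/cos(-3.1°) = 2.404 m; N'_1 = 52·cos(-3.1°) = 51.9; c'Δl = 15.62; W sinα = -2.8
Slice 2: Δl = 1.8/cos16.9° = 1.881 m; N'_2 = 88·cos16.9° = 84.2; c'Δl = 12.23; W sinα = 25.6
Slice 3: Δl = 2.7/cos41.4° = 3.599 m; N'_3 = 85·cos41.4° = 63.8; c'Δl = 23.40; W sinα = 56.2
Σc'Δl = 51.2 kN/m; ΣN' = 199.9 kN/m; ΣW sinα = 79.0 kN/m
Resisting = 51.2 + 199.9·tan33.2° = 51.2 + 130.8 = 182.0 kN/m
FS = 182.0 / 79.0 = 2.305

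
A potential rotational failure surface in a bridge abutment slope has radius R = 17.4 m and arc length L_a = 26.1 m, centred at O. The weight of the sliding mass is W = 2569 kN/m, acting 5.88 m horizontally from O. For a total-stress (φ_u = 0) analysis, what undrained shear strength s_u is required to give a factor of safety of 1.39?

FS = s_u·L_a·R / (W·d), so s_u = FS·W·d / (L_a·R).
s_u = 1.39·2569·5.88 / (26.10·17.4) = 20997.0 / 454.14 = 46.23 kPa

s_u = 46.2 kPa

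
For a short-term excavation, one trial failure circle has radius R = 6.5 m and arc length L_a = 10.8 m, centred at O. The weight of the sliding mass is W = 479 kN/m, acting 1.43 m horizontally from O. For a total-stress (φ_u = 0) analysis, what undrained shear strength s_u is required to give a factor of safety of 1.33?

s_u = 13.0 kPa

FS = s_u·L_a·R / (W·d), so s_u = FS·W·d / (L_a·R).
s_u = 1.33·479·1.43 / (10.80·6.5) = 911.0 / 70.20 = 12.98 kPa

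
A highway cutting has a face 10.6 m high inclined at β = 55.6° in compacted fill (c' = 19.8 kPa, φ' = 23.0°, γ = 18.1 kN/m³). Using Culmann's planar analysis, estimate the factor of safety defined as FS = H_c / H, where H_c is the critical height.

H_c = (4c'/γ) · sinβ cosφ' / [1 − cos(β − φ')]
    = (4·19.8/18.1) · sin55.6°·cos23.0° / [1 − cos32.6°]
    = 4.376 · 0.7595 / 0.1575 = 21.09 m
FS = H_c / H = 21.09 / 10.6 = 1.990

FS = 1.99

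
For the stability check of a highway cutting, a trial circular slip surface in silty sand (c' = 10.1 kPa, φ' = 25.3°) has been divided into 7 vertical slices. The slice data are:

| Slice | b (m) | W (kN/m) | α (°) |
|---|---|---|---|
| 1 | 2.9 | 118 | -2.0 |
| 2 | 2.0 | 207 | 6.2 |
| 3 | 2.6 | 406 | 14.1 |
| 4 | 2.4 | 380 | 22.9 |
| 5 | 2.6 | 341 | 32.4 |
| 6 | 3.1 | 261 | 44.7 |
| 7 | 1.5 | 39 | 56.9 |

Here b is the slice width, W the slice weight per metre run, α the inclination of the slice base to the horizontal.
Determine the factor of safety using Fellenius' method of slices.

Ordinary method of slices: FS = Σ[c'·Δl_i + (W_i cosα_i)·tanφ'] / Σ W_i sinα_i, with Δl_i = b_i / cosα_i.
Slice 1: Δl = 2.9/cos(-2.0°) = 2.902 m; N'_1 = 118·cos(-2.0°) = 117.9; c'Δl = 29.31; W sinα = -4.1
Slice 2: Δl = 2.0/cos6.2° = 2.012 m; N'_2 = 207·cos6.2° = 205.8; c'Δl = 20.32; W sinα = 22.4
Slice 3: Δl = 2.6/cos14.1° = 2.681 m; N'_3 = 406·cos14.1° = 393.8; c'Δl = 27.08; W sinα = 98.9
Slice 4: Δl = 2.4/cos22.9° = 2.605 m; N'_4 = 380·cos22.9° = 350.1; c'Δl = 26.31; W sinα = 147.9
Slice 5: Δl = 2.6/cos32.4° = 3.079 m; N'_5 = 341·cos32.4° = 287.9; c'Δl = 31.10; W sinα = 182.7
Slice 6: Δl = 3.1/cos44.7° = 4.361 m; N'_6 = 261·cos44.7° = 185.5; c'Δl = 44.05; W sinα = 183.6
Slice 7: Δl = 1.5/cos56.9° = 2.747 m; N'_7 = 39·cos56.9° = 21.3; c'Δl = 27.74; W sinα = 32.7
Σc'Δl = 205.9 kN/m; ΣN' = 1562.3 kN/m; ΣW sinα = 664.0 kN/m
Resisting = 205.9 + 1562.3·tan25.3° = 205.9 + 738.5 = 944.4 kN/m
FS = 944.4 / 664.0 = 1.422

FS = 1.42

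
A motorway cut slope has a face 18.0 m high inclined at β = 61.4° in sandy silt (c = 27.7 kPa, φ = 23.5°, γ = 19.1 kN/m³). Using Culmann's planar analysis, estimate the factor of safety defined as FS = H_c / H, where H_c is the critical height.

H_c = (4c/γ) · sinβ cosφ / [1 − cos(β − φ)]
    = (4·27.7/19.1) · sin61.4°·cos23.5° / [1 − cos37.9°]
    = 5.801 · 0.8052 / 0.2109 = 22.15 m
FS = H_c / H = 22.15 / 18.0 = 1.230

FS = 1.23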